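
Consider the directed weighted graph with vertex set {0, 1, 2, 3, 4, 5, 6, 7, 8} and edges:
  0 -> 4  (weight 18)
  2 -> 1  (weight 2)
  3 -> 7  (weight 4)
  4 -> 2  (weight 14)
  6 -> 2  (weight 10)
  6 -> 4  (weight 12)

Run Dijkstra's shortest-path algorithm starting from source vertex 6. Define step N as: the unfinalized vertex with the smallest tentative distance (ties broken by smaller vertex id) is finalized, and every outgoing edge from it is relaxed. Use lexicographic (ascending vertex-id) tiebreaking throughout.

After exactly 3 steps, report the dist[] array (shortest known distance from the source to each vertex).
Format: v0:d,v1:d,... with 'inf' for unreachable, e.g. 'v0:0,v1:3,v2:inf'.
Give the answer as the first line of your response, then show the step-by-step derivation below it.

v0:inf,v1:12,v2:10,v3:inf,v4:12,v5:inf,v6:0,v7:inf,v8:inf

step 1: dist = v0:inf,v1:inf,v2:10,v3:inf,v4:12,v5:inf,v6:0,v7:inf,v8:inf
step 2: dist = v0:inf,v1:12,v2:10,v3:inf,v4:12,v5:inf,v6:0,v7:inf,v8:inf
step 3: dist = v0:inf,v1:12,v2:10,v3:inf,v4:12,v5:inf,v6:0,v7:inf,v8:inf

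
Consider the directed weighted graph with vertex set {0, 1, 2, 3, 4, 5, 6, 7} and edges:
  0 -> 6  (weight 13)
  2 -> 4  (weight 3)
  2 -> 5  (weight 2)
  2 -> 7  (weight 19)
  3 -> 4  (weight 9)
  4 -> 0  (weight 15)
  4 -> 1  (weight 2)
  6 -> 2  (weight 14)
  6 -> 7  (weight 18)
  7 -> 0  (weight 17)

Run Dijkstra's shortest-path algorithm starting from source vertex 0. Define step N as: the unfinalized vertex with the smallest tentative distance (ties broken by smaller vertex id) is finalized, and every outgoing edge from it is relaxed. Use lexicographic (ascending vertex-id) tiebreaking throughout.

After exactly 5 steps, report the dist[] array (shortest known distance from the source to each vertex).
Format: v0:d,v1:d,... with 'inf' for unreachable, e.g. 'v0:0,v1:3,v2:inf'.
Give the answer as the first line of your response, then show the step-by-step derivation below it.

v0:0,v1:32,v2:27,v3:inf,v4:30,v5:29,v6:13,v7:31

step 1: dist = v0:0,v1:inf,v2:inf,v3:inf,v4:inf,v5:inf,v6:13,v7:inf
step 2: dist = v0:0,v1:inf,v2:27,v3:inf,v4:inf,v5:inf,v6:13,v7:31
step 3: dist = v0:0,v1:inf,v2:27,v3:inf,v4:30,v5:29,v6:13,v7:31
step 4: dist = v0:0,v1:inf,v2:27,v3:inf,v4:30,v5:29,v6:13,v7:31
step 5: dist = v0:0,v1:32,v2:27,v3:inf,v4:30,v5:29,v6:13,v7:31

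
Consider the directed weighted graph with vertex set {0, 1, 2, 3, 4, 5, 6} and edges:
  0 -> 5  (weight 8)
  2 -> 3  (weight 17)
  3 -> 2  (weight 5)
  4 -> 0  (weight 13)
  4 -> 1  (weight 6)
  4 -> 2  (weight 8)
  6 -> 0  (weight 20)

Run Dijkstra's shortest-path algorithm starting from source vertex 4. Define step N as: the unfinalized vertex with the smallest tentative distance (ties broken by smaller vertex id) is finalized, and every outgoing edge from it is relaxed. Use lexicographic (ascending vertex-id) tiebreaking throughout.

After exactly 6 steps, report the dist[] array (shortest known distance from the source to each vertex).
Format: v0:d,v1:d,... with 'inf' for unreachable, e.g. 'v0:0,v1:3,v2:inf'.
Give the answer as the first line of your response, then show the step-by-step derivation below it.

v0:13,v1:6,v2:8,v3:25,v4:0,v5:21,v6:inf

step 1: dist = v0:13,v1:6,v2:8,v3:inf,v4:0,v5:inf,v6:inf
step 2: dist = v0:13,v1:6,v2:8,v3:inf,v4:0,v5:inf,v6:inf
step 3: dist = v0:13,v1:6,v2:8,v3:25,v4:0,v5:inf,v6:inf
step 4: dist = v0:13,v1:6,v2:8,v3:25,v4:0,v5:21,v6:inf
step 5: dist = v0:13,v1:6,v2:8,v3:25,v4:0,v5:21,v6:inf
step 6: dist = v0:13,v1:6,v2:8,v3:25,v4:0,v5:21,v6:inf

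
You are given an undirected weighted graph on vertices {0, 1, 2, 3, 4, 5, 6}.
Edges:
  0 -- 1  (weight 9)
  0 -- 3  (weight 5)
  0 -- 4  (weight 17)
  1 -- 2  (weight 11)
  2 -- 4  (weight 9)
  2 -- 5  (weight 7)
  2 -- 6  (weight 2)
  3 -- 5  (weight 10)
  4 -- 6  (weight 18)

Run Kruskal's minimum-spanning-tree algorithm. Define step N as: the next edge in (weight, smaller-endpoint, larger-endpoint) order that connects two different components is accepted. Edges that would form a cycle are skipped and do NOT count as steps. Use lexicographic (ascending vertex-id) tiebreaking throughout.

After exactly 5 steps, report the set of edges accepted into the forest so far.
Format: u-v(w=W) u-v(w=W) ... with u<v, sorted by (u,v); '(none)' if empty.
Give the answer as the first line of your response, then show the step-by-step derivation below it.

0-1(w=9) 0-3(w=5) 2-4(w=9) 2-5(w=7) 2-6(w=2)

step 1: add edge 2-6 (w=2); MST = {2-6(w=2)}
step 2: add edge 0-3 (w=5); MST = {0-3(w=5) 2-6(w=2)}
step 3: add edge 2-5 (w=7); MST = {0-3(w=5) 2-5(w=7) 2-6(w=2)}
step 4: add edge 0-1 (w=9); MST = {0-1(w=9) 0-3(w=5) 2-5(w=7) 2-6(w=2)}
step 5: add edge 2-4 (w=9); MST = {0-1(w=9) 0-3(w=5) 2-4(w=9) 2-5(w=7) 2-6(w=2)}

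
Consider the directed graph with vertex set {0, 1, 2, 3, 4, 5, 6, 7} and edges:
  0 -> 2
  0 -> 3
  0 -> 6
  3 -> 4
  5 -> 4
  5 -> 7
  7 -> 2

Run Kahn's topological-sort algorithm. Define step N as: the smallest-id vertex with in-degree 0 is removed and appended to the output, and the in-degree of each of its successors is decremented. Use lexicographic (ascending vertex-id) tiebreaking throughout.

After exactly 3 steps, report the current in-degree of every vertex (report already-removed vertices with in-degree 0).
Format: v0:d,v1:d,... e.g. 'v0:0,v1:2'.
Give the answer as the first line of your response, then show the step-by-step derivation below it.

v0:0,v1:0,v2:1,v3:0,v4:1,v5:0,v6:0,v7:1

step 1: output 0; order=[0]; indeg=(0,0,1,0,2,0,0,1)
step 2: output 1; order=[0,1]; indeg=(0,0,1,0,2,0,0,1)
step 3: output 3; order=[0,1,3]; indeg=(0,0,1,0,1,0,0,1)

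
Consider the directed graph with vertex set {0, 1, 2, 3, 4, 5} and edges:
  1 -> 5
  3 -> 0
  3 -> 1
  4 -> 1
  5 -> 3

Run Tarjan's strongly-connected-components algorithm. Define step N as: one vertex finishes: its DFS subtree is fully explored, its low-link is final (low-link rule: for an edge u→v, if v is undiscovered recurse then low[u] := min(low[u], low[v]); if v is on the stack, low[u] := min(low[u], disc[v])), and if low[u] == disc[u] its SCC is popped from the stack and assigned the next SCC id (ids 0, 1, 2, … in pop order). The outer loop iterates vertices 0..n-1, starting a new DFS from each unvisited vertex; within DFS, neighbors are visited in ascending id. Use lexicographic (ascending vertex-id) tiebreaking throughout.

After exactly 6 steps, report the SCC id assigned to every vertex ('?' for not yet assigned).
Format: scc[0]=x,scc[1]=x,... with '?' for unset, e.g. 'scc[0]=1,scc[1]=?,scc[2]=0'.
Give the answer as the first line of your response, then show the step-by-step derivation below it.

scc[0]=0,scc[1]=1,scc[2]=2,scc[3]=1,scc[4]=3,scc[5]=1

step 1: low=(low[0]=0,low[1]=?,low[2]=?,low[3]=?,low[4]=?,low[5]=?); scc=(scc[0]=0,scc[1]=?,scc[2]=?,scc[3]=?,scc[4]=?,scc[5]=?)
step 2: low=(low[0]=0,low[1]=1,low[2]=?,low[3]=1,low[4]=?,low[5]=2); scc=(scc[0]=0,scc[1]=?,scc[2]=?,scc[3]=?,scc[4]=?,scc[5]=?)
step 3: low=(low[0]=0,low[1]=1,low[2]=?,low[3]=1,low[4]=?,low[5]=1); scc=(scc[0]=0,scc[1]=?,scc[2]=?,scc[3]=?,scc[4]=?,scc[5]=?)
step 4: low=(low[0]=0,low[1]=1,low[2]=?,low[3]=1,low[4]=?,low[5]=1); scc=(scc[0]=0,scc[1]=1,scc[2]=?,scc[3]=1,scc[4]=?,scc[5]=1)
step 5: low=(low[0]=0,low[1]=1,low[2]=4,low[3]=1,low[4]=?,low[5]=1); scc=(scc[0]=0,scc[1]=1,scc[2]=2,scc[3]=1,scc[4]=?,scc[5]=1)
step 6: low=(low[0]=0,low[1]=1,low[2]=4,low[3]=1,low[4]=5,low[5]=1); scc=(scc[0]=0,scc[1]=1,scc[2]=2,scc[3]=1,scc[4]=3,scc[5]=1)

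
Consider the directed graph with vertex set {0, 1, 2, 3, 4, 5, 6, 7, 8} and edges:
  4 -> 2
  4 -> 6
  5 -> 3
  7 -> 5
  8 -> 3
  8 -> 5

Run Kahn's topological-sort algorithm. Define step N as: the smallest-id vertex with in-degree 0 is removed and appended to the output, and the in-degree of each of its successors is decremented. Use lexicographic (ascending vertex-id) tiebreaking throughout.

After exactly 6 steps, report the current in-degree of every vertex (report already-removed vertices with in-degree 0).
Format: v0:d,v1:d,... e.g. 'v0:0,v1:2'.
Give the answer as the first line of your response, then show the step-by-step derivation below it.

v0:0,v1:0,v2:0,v3:2,v4:0,v5:1,v6:0,v7:0,v8:0

step 1: output 0; order=[0]; indeg=(0,0,1,2,0,2,1,0,0)
step 2: output 1; order=[0,1]; indeg=(0,0,1,2,0,2,1,0,0)
step 3: output 4; order=[0,1,4]; indeg=(0,0,0,2,0,2,0,0,0)
step 4: output 2; order=[0,1,4,2]; indeg=(0,0,0,2,0,2,0,0,0)
step 5: output 6; order=[0,1,4,2,6]; indeg=(0,0,0,2,0,2,0,0,0)
step 6: output 7; order=[0,1,4,2,6,7]; indeg=(0,0,0,2,0,1,0,0,0)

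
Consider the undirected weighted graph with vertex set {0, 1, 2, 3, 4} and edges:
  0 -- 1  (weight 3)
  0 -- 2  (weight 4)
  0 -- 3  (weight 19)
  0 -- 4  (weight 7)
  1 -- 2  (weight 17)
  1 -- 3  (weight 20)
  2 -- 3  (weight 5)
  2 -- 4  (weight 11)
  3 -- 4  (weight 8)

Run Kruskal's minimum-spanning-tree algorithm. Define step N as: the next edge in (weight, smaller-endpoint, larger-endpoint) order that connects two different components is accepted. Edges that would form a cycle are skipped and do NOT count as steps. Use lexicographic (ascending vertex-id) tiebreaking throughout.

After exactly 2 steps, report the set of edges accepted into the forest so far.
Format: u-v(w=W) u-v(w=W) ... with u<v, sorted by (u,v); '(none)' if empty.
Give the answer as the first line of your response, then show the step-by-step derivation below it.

0-1(w=3) 0-2(w=4)

step 1: add edge 0-1 (w=3); MST = {0-1(w=3)}
step 2: add edge 0-2 (w=4); MST = {0-1(w=3) 0-2(w=4)}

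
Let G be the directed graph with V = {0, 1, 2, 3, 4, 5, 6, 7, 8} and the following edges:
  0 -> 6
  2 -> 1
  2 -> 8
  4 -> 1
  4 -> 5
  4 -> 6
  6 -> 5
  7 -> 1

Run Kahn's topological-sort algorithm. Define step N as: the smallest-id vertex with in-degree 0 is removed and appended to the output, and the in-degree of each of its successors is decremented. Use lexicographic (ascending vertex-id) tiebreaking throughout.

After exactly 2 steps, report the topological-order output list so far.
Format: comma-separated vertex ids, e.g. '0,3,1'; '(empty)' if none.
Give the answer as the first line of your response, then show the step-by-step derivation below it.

0,2

step 1: output 0; order=[0]; indeg=(0,3,0,0,0,2,1,0,1)
step 2: output 2; order=[0,2]; indeg=(0,2,0,0,0,2,1,0,0)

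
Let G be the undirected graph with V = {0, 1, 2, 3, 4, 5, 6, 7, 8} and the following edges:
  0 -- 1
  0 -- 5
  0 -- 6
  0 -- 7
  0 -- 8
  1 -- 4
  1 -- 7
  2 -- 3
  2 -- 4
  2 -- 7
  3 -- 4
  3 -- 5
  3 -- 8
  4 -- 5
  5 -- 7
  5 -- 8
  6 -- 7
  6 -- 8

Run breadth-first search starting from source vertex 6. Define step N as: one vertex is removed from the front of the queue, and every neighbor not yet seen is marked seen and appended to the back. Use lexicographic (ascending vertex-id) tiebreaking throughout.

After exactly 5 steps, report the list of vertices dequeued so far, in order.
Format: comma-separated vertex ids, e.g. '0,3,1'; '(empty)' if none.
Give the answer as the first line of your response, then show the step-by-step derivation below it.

6,0,7,8,1

step 1: dequeue 6; queue=[0,7,8]; order=6
step 2: dequeue 0; queue=[7,8,1,5]; order=6,0
step 3: dequeue 7; queue=[8,1,5,2]; order=6,0,7
step 4: dequeue 8; queue=[1,5,2,3]; order=6,0,7,8
step 5: dequeue 1; queue=[5,2,3,4]; order=6,0,7,8,1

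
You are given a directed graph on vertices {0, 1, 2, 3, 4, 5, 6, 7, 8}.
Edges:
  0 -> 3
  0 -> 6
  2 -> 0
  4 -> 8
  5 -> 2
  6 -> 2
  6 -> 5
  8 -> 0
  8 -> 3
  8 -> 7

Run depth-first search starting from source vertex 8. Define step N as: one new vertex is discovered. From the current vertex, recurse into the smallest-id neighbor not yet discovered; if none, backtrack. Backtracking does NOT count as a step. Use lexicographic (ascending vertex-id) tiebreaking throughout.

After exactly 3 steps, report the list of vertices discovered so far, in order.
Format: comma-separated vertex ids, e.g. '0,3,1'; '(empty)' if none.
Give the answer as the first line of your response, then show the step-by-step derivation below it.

8,0,3

step 1: discover 8; path=8; order=8
step 2: discover 0; path=8>0; order=8,0
step 3: discover 3; path=8>0>3; order=8,0,3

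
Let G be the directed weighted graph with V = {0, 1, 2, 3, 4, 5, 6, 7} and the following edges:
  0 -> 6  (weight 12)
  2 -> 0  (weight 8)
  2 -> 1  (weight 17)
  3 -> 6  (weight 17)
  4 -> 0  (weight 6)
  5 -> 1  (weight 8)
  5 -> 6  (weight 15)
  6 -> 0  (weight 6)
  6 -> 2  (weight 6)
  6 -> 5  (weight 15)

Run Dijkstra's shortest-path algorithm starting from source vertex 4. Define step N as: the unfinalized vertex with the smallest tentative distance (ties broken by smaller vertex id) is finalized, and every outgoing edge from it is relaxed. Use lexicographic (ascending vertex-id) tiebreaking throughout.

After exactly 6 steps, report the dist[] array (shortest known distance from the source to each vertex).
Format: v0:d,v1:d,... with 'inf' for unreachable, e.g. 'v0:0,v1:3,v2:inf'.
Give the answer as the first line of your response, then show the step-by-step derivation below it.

v0:6,v1:41,v2:24,v3:inf,v4:0,v5:33,v6:18,v7:inf

step 1: dist = v0:6,v1:inf,v2:inf,v3:inf,v4:0,v5:inf,v6:inf,v7:inf
step 2: dist = v0:6,v1:inf,v2:inf,v3:inf,v4:0,v5:inf,v6:18,v7:inf
step 3: dist = v0:6,v1:inf,v2:24,v3:inf,v4:0,v5:33,v6:18,v7:inf
step 4: dist = v0:6,v1:41,v2:24,v3:inf,v4:0,v5:33,v6:18,v7:inf
step 5: dist = v0:6,v1:41,v2:24,v3:inf,v4:0,v5:33,v6:18,v7:inf
step 6: dist = v0:6,v1:41,v2:24,v3:inf,v4:0,v5:33,v6:18,v7:inf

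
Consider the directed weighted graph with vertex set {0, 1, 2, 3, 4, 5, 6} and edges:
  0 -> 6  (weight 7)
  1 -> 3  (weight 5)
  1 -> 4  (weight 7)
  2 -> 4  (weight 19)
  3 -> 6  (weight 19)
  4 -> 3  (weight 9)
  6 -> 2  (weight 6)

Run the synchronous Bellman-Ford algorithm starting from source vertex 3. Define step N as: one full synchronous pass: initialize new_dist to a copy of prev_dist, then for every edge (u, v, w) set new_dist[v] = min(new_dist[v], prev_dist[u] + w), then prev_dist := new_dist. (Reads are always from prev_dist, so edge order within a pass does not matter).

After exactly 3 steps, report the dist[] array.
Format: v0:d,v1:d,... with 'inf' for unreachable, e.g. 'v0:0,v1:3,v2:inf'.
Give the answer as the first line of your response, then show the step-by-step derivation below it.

v0:inf,v1:inf,v2:25,v3:0,v4:44,v5:inf,v6:19

step 1: dist = v0:inf,v1:inf,v2:inf,v3:0,v4:inf,v5:inf,v6:19
step 2: dist = v0:inf,v1:inf,v2:25,v3:0,v4:inf,v5:inf,v6:19
step 3: dist = v0:inf,v1:inf,v2:25,v3:0,v4:44,v5:inf,v6:19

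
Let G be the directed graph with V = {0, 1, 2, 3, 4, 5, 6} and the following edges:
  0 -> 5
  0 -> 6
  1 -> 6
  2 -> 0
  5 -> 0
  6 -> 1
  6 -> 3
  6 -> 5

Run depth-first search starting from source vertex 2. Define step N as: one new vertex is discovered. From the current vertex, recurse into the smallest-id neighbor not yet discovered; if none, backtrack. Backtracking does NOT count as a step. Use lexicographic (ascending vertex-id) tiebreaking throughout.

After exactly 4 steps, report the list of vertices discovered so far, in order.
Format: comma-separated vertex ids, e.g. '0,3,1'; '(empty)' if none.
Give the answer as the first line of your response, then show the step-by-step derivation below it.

2,0,5,6

step 1: discover 2; path=2; order=2
step 2: discover 0; path=2>0; order=2,0
step 3: discover 5; path=2>0>5; order=2,0,5
step 4: discover 6; path=2>0>6; order=2,0,5,6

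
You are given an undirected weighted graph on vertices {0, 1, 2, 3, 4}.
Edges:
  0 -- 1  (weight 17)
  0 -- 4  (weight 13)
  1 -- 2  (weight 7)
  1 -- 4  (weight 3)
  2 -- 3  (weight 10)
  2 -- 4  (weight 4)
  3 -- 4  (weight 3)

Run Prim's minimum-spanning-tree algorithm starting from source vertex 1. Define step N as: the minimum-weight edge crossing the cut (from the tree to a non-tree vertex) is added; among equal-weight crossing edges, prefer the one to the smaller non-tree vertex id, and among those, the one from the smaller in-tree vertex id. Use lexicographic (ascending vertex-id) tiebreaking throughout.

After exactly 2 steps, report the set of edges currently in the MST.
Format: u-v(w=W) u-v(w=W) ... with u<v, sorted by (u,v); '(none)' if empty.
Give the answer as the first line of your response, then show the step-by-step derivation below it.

1-4(w=3) 3-4(w=3)

step 1: add edge 1-4 (w=3); MST = {1-4(w=3)}
step 2: add edge 3-4 (w=3); MST = {1-4(w=3) 3-4(w=3)}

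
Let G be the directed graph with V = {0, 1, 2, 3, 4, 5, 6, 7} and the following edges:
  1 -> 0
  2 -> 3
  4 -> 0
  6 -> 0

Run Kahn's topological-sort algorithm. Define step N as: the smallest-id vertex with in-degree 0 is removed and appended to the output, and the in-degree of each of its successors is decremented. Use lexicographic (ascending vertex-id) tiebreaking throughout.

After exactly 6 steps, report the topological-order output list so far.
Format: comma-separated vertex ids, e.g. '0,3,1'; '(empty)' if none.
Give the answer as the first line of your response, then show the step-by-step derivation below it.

1,2,3,4,5,6

step 1: output 1; order=[1]; indeg=(2,0,0,1,0,0,0,0)
step 2: output 2; order=[1,2]; indeg=(2,0,0,0,0,0,0,0)
step 3: output 3; order=[1,2,3]; indeg=(2,0,0,0,0,0,0,0)
step 4: output 4; order=[1,2,3,4]; indeg=(1,0,0,0,0,0,0,0)
step 5: output 5; order=[1,2,3,4,5]; indeg=(1,0,0,0,0,0,0,0)
step 6: output 6; order=[1,2,3,4,5,6]; indeg=(0,0,0,0,0,0,0,0)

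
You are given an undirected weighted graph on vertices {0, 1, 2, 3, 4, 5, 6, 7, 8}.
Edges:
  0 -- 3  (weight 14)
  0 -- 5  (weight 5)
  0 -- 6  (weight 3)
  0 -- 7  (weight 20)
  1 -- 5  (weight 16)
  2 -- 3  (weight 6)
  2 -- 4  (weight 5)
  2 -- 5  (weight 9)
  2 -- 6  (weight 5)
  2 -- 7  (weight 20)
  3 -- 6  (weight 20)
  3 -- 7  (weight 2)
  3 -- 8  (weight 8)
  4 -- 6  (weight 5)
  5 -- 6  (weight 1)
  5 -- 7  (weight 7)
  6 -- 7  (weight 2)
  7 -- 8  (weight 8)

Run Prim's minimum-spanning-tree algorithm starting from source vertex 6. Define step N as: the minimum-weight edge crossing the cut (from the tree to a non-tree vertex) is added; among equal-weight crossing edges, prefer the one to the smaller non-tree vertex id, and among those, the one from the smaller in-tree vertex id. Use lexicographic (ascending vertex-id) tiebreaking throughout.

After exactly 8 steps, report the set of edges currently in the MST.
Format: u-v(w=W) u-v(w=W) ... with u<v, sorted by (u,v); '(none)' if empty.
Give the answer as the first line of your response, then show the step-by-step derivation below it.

0-6(w=3) 1-5(w=16) 2-4(w=5) 2-6(w=5) 3-7(w=2) 3-8(w=8) 5-6(w=1) 6-7(w=2)

step 1: add edge 5-6 (w=1); MST = {5-6(w=1)}
step 2: add edge 6-7 (w=2); MST = {5-6(w=1) 6-7(w=2)}
step 3: add edge 3-7 (w=2); MST = {3-7(w=2) 5-6(w=1) 6-7(w=2)}
step 4: add edge 0-6 (w=3); MST = {0-6(w=3) 3-7(w=2) 5-6(w=1) 6-7(w=2)}
step 5: add edge 2-6 (w=5); MST = {0-6(w=3) 2-6(w=5) 3-7(w=2) 5-6(w=1) 6-7(w=2)}
step 6: add edge 2-4 (w=5); MST = {0-6(w=3) 2-4(w=5) 2-6(w=5) 3-7(w=2) 5-6(w=1) 6-7(w=2)}
step 7: add edge 3-8 (w=8); MST = {0-6(w=3) 2-4(w=5) 2-6(w=5) 3-7(w=2) 3-8(w=8) 5-6(w=1) 6-7(w=2)}
step 8: add edge 1-5 (w=16); MST = {0-6(w=3) 1-5(w=16) 2-4(w=5) 2-6(w=5) 3-7(w=2) 3-8(w=8) 5-6(w=1) 6-7(w=2)}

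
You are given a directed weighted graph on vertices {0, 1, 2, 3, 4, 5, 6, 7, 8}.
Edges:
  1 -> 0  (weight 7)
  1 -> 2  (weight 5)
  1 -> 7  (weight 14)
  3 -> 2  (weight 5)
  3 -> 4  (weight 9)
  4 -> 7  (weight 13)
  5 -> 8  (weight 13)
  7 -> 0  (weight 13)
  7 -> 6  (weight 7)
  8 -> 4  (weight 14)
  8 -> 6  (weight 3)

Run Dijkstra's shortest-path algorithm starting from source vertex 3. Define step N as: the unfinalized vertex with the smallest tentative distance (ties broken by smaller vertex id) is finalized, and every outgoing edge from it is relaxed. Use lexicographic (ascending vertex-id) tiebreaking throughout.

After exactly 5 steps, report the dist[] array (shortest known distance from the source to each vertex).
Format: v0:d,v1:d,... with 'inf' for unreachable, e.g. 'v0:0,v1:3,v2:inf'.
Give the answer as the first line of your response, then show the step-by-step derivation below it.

v0:35,v1:inf,v2:5,v3:0,v4:9,v5:inf,v6:29,v7:22,v8:inf

step 1: dist = v0:inf,v1:inf,v2:5,v3:0,v4:9,v5:inf,v6:inf,v7:inf,v8:inf
step 2: dist = v0:inf,v1:inf,v2:5,v3:0,v4:9,v5:inf,v6:inf,v7:inf,v8:inf
step 3: dist = v0:inf,v1:inf,v2:5,v3:0,v4:9,v5:inf,v6:inf,v7:22,v8:inf
step 4: dist = v0:35,v1:inf,v2:5,v3:0,v4:9,v5:inf,v6:29,v7:22,v8:inf
step 5: dist = v0:35,v1:inf,v2:5,v3:0,v4:9,v5:inf,v6:29,v7:22,v8:inf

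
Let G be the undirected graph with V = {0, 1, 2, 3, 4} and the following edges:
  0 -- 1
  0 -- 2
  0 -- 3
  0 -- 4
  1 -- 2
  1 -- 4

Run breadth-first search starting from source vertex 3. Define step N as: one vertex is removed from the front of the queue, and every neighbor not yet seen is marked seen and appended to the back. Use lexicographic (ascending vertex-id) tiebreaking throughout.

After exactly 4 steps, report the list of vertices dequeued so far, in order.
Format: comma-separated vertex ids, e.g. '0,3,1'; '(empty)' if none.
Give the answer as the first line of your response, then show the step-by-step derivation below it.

3,0,1,2

step 1: dequeue 3; queue=[0]; order=3
step 2: dequeue 0; queue=[1,2,4]; order=3,0
step 3: dequeue 1; queue=[2,4]; order=3,0,1
step 4: dequeue 2; queue=[4]; order=3,0,1,2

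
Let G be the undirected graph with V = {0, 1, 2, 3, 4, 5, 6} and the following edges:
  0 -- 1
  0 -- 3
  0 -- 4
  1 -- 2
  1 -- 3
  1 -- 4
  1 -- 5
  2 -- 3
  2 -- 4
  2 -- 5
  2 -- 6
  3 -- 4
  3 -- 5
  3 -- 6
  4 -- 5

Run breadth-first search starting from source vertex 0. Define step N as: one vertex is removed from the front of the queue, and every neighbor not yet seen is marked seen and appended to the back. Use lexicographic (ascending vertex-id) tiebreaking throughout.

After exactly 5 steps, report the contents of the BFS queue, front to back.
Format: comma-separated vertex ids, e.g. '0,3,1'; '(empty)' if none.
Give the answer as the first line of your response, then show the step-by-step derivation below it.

5,6

step 1: dequeue 0; queue=[1,3,4]; order=0
step 2: dequeue 1; queue=[3,4,2,5]; order=0,1
step 3: dequeue 3; queue=[4,2,5,6]; order=0,1,3
step 4: dequeue 4; queue=[2,5,6]; order=0,1,3,4
step 5: dequeue 2; queue=[5,6]; order=0,1,3,4,2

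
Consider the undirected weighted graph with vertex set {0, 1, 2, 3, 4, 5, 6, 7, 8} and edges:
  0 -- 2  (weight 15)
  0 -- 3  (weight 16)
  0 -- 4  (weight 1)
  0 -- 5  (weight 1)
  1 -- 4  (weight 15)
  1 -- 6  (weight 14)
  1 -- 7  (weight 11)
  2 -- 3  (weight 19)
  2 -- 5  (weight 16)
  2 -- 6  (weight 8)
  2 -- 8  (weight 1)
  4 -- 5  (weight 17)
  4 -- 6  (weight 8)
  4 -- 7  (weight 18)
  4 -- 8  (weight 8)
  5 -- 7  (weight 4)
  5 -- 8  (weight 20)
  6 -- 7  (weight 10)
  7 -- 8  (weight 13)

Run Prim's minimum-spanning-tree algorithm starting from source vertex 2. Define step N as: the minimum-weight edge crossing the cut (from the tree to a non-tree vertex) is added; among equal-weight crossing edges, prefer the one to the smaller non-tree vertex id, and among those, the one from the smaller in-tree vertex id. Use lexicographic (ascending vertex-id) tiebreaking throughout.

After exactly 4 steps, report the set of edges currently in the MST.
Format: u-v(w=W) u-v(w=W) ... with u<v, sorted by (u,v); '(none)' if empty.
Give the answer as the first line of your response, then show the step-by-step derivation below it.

0-4(w=1) 0-5(w=1) 2-8(w=1) 4-8(w=8)

step 1: add edge 2-8 (w=1); MST = {2-8(w=1)}
step 2: add edge 4-8 (w=8); MST = {2-8(w=1) 4-8(w=8)}
step 3: add edge 0-4 (w=1); MST = {0-4(w=1) 2-8(w=1) 4-8(w=8)}
step 4: add edge 0-5 (w=1); MST = {0-4(w=1) 0-5(w=1) 2-8(w=1) 4-8(w=8)}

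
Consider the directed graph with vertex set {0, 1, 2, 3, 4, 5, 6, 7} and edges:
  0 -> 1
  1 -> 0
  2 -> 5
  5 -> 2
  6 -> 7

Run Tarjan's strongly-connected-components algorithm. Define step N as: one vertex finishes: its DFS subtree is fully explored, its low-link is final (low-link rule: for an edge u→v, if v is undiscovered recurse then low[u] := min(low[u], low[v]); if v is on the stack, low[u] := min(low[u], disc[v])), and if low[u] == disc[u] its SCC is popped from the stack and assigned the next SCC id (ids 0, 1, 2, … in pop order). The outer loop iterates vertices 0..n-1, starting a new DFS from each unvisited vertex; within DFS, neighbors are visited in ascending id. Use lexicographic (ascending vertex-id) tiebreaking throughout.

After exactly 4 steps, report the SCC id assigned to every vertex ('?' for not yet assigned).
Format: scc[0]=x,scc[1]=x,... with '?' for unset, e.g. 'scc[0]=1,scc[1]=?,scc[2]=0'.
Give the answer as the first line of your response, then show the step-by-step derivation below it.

scc[0]=0,scc[1]=0,scc[2]=1,scc[3]=?,scc[4]=?,scc[5]=1,scc[6]=?,scc[7]=?

step 1: low=(low[0]=0,low[1]=0,low[2]=?,low[3]=?,low[4]=?,low[5]=?,low[6]=?,low[7]=?); scc=(scc[0]=?,scc[1]=?,scc[2]=?,scc[3]=?,scc[4]=?,scc[5]=?,scc[6]=?,scc[7]=?)
step 2: low=(low[0]=0,low[1]=0,low[2]=?,low[3]=?,low[4]=?,low[5]=?,low[6]=?,low[7]=?); scc=(scc[0]=0,scc[1]=0,scc[2]=?,scc[3]=?,scc[4]=?,scc[5]=?,scc[6]=?,scc[7]=?)
step 3: low=(low[0]=0,low[1]=0,low[2]=2,low[3]=?,low[4]=?,low[5]=2,low[6]=?,low[7]=?); scc=(scc[0]=0,scc[1]=0,scc[2]=?,scc[3]=?,scc[4]=?,scc[5]=?,scc[6]=?,scc[7]=?)
step 4: low=(low[0]=0,low[1]=0,low[2]=2,low[3]=?,low[4]=?,low[5]=2,low[6]=?,low[7]=?); scc=(scc[0]=0,scc[1]=0,scc[2]=1,scc[3]=?,scc[4]=?,scc[5]=1,scc[6]=?,scc[7]=?)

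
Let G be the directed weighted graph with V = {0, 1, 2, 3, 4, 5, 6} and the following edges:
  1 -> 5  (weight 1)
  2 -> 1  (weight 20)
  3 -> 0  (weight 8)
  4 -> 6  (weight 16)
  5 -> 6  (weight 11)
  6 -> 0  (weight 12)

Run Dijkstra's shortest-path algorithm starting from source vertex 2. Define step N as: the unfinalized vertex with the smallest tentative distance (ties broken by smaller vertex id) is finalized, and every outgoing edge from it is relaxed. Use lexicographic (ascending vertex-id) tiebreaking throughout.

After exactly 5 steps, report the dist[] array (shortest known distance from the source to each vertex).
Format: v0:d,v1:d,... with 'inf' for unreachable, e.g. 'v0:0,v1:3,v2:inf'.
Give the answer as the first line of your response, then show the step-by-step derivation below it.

v0:44,v1:20,v2:0,v3:inf,v4:inf,v5:21,v6:32

step 1: dist = v0:inf,v1:20,v2:0,v3:inf,v4:inf,v5:inf,v6:inf
step 2: dist = v0:inf,v1:20,v2:0,v3:inf,v4:inf,v5:21,v6:inf
step 3: dist = v0:inf,v1:20,v2:0,v3:inf,v4:inf,v5:21,v6:32
step 4: dist = v0:44,v1:20,v2:0,v3:inf,v4:inf,v5:21,v6:32
step 5: dist = v0:44,v1:20,v2:0,v3:inf,v4:inf,v5:21,v6:32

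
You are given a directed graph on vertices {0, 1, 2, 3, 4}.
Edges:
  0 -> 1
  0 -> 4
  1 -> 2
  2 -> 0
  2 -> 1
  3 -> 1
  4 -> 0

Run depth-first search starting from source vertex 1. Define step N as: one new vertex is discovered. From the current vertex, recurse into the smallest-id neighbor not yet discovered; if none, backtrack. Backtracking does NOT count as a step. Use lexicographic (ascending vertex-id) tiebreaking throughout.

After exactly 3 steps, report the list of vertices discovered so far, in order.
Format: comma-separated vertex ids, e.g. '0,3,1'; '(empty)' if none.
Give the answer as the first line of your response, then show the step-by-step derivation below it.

1,2,0

step 1: discover 1; path=1; order=1
step 2: discover 2; path=1>2; order=1,2
step 3: discover 0; path=1>2>0; order=1,2,0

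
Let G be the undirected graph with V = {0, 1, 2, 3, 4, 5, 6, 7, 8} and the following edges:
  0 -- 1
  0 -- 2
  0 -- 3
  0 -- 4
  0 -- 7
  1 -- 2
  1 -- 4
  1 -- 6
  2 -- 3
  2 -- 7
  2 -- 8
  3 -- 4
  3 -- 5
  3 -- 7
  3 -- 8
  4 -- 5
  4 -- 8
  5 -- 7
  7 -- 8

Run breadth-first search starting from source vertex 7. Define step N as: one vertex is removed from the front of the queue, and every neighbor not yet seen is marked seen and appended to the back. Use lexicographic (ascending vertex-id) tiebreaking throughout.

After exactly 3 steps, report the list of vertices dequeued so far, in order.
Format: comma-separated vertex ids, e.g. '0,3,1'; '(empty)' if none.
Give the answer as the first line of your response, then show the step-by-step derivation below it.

7,0,2

step 1: dequeue 7; queue=[0,2,3,5,8]; order=7
step 2: dequeue 0; queue=[2,3,5,8,1,4]; order=7,0
step 3: dequeue 2; queue=[3,5,8,1,4]; order=7,0,2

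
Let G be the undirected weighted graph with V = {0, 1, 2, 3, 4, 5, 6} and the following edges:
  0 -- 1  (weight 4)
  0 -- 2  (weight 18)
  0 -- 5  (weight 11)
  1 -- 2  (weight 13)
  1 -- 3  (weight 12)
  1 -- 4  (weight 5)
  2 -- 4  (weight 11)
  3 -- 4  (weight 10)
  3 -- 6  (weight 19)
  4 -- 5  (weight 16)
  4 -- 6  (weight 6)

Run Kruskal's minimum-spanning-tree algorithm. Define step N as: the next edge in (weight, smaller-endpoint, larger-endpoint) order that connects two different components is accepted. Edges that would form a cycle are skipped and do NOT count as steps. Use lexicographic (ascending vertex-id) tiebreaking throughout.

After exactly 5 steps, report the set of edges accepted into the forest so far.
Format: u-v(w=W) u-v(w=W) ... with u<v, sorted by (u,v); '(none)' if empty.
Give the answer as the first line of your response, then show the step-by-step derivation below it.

0-1(w=4) 0-5(w=11) 1-4(w=5) 3-4(w=10) 4-6(w=6)

step 1: add edge 0-1 (w=4); MST = {0-1(w=4)}
step 2: add edge 1-4 (w=5); MST = {0-1(w=4) 1-4(w=5)}
step 3: add edge 4-6 (w=6); MST = {0-1(w=4) 1-4(w=5) 4-6(w=6)}
step 4: add edge 3-4 (w=10); MST = {0-1(w=4) 1-4(w=5) 3-4(w=10) 4-6(w=6)}
step 5: add edge 0-5 (w=11); MST = {0-1(w=4) 0-5(w=11) 1-4(w=5) 3-4(w=10) 4-6(w=6)}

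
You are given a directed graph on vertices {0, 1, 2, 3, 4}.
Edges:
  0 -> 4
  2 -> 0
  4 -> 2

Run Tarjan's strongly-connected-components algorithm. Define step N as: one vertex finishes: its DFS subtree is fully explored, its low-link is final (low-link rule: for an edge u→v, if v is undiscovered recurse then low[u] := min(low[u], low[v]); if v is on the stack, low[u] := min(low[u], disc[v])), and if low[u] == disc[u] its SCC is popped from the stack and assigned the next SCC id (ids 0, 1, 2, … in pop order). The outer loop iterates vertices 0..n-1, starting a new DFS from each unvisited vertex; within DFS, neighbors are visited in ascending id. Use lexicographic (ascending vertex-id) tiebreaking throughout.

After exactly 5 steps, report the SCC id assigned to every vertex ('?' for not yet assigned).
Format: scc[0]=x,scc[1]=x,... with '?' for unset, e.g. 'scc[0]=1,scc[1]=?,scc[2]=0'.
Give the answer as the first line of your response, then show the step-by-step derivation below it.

scc[0]=0,scc[1]=1,scc[2]=0,scc[3]=2,scc[4]=0

step 1: low=(low[0]=0,low[1]=?,low[2]=0,low[3]=?,low[4]=1); scc=(scc[0]=?,scc[1]=?,scc[2]=?,scc[3]=?,scc[4]=?)
step 2: low=(low[0]=0,low[1]=?,low[2]=0,low[3]=?,low[4]=0); scc=(scc[0]=?,scc[1]=?,scc[2]=?,scc[3]=?,scc[4]=?)
step 3: low=(low[0]=0,low[1]=?,low[2]=0,low[3]=?,low[4]=0); scc=(scc[0]=0,scc[1]=?,scc[2]=0,scc[3]=?,scc[4]=0)
step 4: low=(low[0]=0,low[1]=3,low[2]=0,low[3]=?,low[4]=0); scc=(scc[0]=0,scc[1]=1,scc[2]=0,scc[3]=?,scc[4]=0)
step 5: low=(low[0]=0,low[1]=3,low[2]=0,low[3]=4,low[4]=0); scc=(scc[0]=0,scc[1]=1,scc[2]=0,scc[3]=2,scc[4]=0)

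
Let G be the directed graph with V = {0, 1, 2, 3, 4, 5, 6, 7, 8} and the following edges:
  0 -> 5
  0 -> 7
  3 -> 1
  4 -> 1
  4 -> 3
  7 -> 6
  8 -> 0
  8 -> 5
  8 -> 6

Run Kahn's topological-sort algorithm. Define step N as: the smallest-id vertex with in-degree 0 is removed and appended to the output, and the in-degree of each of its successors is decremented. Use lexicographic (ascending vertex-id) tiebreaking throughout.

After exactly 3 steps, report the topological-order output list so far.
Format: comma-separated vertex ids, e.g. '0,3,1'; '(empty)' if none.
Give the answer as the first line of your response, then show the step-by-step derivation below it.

2,4,3

step 1: output 2; order=[2]; indeg=(1,2,0,1,0,2,2,1,0)
step 2: output 4; order=[2,4]; indeg=(1,1,0,0,0,2,2,1,0)
step 3: output 3; order=[2,4,3]; indeg=(1,0,0,0,0,2,2,1,0)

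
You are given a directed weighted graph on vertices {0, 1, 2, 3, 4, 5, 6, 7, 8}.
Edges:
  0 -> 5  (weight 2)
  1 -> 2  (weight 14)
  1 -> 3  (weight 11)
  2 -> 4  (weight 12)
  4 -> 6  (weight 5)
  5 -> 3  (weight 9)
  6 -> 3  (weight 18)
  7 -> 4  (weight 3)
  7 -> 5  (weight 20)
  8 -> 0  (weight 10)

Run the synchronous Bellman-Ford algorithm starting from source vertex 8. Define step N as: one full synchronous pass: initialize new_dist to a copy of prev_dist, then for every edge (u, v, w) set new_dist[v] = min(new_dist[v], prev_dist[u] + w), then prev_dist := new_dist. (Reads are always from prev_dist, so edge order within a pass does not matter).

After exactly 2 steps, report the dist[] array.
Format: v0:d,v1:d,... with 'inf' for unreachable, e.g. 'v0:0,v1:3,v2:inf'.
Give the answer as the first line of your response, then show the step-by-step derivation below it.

v0:10,v1:inf,v2:inf,v3:inf,v4:inf,v5:12,v6:inf,v7:inf,v8:0

step 1: dist = v0:10,v1:inf,v2:inf,v3:inf,v4:inf,v5:inf,v6:inf,v7:inf,v8:0
step 2: dist = v0:10,v1:inf,v2:inf,v3:inf,v4:inf,v5:12,v6:inf,v7:inf,v8:0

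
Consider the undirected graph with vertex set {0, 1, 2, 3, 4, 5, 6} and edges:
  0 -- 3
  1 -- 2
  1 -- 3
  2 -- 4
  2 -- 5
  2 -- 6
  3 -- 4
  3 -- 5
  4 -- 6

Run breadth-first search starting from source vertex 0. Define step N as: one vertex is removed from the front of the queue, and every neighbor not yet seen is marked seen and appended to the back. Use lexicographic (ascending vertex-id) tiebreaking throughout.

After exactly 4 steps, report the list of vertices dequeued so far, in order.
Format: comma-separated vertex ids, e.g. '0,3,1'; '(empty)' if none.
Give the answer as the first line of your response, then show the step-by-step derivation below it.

0,3,1,4

step 1: dequeue 0; queue=[3]; order=0
step 2: dequeue 3; queue=[1,4,5]; order=0,3
step 3: dequeue 1; queue=[4,5,2]; order=0,3,1
step 4: dequeue 4; queue=[5,2,6]; order=0,3,1,4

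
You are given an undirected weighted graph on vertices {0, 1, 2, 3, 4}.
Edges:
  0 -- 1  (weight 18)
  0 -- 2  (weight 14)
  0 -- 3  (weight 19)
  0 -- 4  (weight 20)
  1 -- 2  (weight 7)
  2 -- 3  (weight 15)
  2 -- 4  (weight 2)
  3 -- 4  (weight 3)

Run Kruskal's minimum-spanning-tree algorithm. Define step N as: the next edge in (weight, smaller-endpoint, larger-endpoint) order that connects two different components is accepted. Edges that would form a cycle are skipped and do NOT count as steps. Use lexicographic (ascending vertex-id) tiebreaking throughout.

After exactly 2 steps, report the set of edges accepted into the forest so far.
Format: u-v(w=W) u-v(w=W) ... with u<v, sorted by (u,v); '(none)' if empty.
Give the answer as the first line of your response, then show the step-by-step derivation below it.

2-4(w=2) 3-4(w=3)

step 1: add edge 2-4 (w=2); MST = {2-4(w=2)}
step 2: add edge 3-4 (w=3); MST = {2-4(w=2) 3-4(w=3)}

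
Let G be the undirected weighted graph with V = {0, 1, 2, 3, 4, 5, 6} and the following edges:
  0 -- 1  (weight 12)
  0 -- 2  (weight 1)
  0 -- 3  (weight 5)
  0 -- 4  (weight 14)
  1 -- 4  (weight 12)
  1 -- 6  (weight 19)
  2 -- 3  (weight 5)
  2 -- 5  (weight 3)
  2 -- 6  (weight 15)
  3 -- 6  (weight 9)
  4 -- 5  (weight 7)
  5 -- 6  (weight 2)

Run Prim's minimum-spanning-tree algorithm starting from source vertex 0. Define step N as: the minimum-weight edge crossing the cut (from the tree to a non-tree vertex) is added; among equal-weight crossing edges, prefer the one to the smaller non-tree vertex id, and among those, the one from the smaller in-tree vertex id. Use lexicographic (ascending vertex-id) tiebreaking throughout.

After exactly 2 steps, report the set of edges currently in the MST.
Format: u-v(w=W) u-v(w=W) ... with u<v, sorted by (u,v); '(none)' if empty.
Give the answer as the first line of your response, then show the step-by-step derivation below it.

0-2(w=1) 2-5(w=3)

step 1: add edge 0-2 (w=1); MST = {0-2(w=1)}
step 2: add edge 2-5 (w=3); MST = {0-2(w=1) 2-5(w=3)}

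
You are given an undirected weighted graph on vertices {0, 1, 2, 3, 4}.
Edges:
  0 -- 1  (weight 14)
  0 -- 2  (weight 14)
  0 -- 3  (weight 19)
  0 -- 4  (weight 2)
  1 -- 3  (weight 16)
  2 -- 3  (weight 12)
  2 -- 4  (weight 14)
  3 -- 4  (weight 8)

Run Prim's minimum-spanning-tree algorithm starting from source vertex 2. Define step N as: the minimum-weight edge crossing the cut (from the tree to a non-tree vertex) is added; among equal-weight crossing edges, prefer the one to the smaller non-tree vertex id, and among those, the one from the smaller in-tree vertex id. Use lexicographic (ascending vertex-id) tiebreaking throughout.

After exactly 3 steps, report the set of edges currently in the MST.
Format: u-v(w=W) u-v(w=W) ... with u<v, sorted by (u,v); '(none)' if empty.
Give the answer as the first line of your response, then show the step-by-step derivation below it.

0-4(w=2) 2-3(w=12) 3-4(w=8)

step 1: add edge 2-3 (w=12); MST = {2-3(w=12)}
step 2: add edge 3-4 (w=8); MST = {2-3(w=12) 3-4(w=8)}
step 3: add edge 0-4 (w=2); MST = {0-4(w=2) 2-3(w=12) 3-4(w=8)}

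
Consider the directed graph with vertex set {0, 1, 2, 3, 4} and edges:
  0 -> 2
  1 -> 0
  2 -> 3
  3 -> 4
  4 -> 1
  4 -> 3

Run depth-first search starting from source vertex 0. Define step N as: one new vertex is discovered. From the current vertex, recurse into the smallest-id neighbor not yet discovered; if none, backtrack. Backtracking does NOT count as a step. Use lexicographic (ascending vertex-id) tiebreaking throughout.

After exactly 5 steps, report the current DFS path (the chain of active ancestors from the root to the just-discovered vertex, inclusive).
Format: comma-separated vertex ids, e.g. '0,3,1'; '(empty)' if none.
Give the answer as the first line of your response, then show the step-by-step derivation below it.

0,2,3,4,1

step 1: discover 0; path=0; order=0
step 2: discover 2; path=0>2; order=0,2
step 3: discover 3; path=0>2>3; order=0,2,3
step 4: discover 4; path=0>2>3>4; order=0,2,3,4
step 5: discover 1; path=0>2>3>4>1; order=0,2,3,4,1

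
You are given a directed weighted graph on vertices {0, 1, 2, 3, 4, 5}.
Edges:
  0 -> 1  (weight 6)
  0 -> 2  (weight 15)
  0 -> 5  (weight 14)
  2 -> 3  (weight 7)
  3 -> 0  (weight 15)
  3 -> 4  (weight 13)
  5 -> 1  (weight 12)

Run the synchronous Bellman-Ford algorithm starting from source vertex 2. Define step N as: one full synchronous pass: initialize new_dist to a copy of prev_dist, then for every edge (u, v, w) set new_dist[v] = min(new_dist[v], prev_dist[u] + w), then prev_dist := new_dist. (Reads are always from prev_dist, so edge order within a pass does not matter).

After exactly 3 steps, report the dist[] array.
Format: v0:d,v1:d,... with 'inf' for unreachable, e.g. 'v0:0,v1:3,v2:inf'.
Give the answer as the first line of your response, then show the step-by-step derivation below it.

v0:22,v1:28,v2:0,v3:7,v4:20,v5:36

step 1: dist = v0:inf,v1:inf,v2:0,v3:7,v4:inf,v5:inf
step 2: dist = v0:22,v1:inf,v2:0,v3:7,v4:20,v5:inf
step 3: dist = v0:22,v1:28,v2:0,v3:7,v4:20,v5:36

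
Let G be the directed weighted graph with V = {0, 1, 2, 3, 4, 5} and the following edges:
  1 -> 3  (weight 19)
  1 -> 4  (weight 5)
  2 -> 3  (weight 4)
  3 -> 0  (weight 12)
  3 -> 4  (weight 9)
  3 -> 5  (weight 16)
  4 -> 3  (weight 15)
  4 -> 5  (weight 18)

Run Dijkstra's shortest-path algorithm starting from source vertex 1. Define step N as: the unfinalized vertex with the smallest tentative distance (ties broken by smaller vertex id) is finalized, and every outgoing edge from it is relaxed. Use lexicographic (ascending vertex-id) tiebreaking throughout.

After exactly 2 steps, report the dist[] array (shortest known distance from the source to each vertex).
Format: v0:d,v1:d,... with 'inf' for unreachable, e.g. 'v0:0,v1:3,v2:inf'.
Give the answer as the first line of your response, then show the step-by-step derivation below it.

v0:inf,v1:0,v2:inf,v3:19,v4:5,v5:23

step 1: dist = v0:inf,v1:0,v2:inf,v3:19,v4:5,v5:inf
step 2: dist = v0:inf,v1:0,v2:inf,v3:19,v4:5,v5:23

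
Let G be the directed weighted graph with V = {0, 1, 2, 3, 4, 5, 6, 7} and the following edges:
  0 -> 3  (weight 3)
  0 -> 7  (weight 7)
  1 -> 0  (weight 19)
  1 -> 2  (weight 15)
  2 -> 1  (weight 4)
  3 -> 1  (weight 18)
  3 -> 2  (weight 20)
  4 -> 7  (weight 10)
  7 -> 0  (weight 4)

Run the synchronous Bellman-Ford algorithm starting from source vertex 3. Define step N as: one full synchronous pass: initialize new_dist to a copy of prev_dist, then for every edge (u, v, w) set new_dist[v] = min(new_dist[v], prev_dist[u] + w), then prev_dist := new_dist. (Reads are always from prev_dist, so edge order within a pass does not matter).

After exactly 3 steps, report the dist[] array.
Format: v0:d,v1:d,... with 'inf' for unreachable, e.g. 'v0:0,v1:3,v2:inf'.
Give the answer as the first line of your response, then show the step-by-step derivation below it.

v0:37,v1:18,v2:20,v3:0,v4:inf,v5:inf,v6:inf,v7:44

step 1: dist = v0:inf,v1:18,v2:20,v3:0,v4:inf,v5:inf,v6:inf,v7:inf
step 2: dist = v0:37,v1:18,v2:20,v3:0,v4:inf,v5:inf,v6:inf,v7:inf
step 3: dist = v0:37,v1:18,v2:20,v3:0,v4:inf,v5:inf,v6:inf,v7:44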